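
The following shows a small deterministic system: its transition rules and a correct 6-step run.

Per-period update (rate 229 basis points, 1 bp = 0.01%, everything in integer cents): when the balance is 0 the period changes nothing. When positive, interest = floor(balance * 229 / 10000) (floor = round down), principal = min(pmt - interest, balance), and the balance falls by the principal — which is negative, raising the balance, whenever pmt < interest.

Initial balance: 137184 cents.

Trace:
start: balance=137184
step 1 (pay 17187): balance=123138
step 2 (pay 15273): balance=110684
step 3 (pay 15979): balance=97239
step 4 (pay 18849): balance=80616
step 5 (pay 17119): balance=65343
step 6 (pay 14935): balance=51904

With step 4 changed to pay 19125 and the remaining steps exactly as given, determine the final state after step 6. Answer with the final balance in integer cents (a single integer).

(re-executing from step 4 with the substitution; state before step 4: balance=97239)
step 4 (pay 19125): balance=80340
step 5 (pay 17119): balance=65060
step 6 (pay 14935): balance=51614

51614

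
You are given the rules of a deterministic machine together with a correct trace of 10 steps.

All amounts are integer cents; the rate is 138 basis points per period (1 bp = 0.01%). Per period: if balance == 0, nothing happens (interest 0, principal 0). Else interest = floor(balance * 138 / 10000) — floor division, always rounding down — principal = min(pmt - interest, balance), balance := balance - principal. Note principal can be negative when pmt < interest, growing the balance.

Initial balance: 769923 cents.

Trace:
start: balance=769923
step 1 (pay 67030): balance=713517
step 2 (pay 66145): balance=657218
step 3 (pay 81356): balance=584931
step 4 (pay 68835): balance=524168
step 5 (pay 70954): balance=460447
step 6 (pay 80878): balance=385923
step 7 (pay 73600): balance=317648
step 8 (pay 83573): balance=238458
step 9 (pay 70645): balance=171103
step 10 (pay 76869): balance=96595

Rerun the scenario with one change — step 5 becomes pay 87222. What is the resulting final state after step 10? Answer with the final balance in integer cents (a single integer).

79173

(re-executing from step 5 with the substitution; state before step 5: balance=524168)
step 5 (pay 87222): balance=444179
step 6 (pay 80878): balance=369430
step 7 (pay 73600): balance=300928
step 8 (pay 83573): balance=221507
step 9 (pay 70645): balance=153918
step 10 (pay 76869): balance=79173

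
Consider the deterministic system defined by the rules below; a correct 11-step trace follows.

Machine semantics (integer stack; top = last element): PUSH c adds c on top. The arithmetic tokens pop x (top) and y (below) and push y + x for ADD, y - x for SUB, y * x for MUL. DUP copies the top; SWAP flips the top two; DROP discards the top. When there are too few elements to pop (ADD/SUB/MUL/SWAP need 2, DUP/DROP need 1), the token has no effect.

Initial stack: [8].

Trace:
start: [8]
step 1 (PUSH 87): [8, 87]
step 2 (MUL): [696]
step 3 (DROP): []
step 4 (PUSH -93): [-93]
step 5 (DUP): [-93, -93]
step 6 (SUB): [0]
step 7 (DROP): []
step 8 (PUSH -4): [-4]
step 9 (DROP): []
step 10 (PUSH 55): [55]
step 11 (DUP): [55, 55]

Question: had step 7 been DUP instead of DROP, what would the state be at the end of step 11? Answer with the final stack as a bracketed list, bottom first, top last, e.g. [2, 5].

(re-executing from step 7 with the substitution; state before step 7: [0])
step 7 (DUP): [0, 0]
step 8 (PUSH -4): [0, 0, -4]
step 9 (DROP): [0, 0]
step 10 (PUSH 55): [0, 0, 55]
step 11 (DUP): [0, 0, 55, 55]

[0, 0, 55, 55]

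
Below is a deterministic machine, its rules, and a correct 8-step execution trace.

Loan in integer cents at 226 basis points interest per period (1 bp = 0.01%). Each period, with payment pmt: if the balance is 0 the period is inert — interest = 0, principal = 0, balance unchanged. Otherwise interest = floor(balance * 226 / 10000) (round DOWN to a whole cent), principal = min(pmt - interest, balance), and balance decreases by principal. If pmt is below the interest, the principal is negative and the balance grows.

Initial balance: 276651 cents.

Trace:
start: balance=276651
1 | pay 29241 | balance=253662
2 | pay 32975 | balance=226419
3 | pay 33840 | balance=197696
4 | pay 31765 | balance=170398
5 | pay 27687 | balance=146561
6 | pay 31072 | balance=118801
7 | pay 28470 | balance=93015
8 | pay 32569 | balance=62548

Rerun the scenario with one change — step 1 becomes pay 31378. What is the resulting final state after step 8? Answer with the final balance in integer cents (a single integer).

60049

(re-executing from step 1 with the substitution; state before step 1: balance=276651)
1 | pay 31378 | balance=251525
2 | pay 32975 | balance=224234
3 | pay 33840 | balance=195461
4 | pay 31765 | balance=168113
5 | pay 27687 | balance=144225
6 | pay 31072 | balance=116412
7 | pay 28470 | balance=90572
8 | pay 32569 | balance=60049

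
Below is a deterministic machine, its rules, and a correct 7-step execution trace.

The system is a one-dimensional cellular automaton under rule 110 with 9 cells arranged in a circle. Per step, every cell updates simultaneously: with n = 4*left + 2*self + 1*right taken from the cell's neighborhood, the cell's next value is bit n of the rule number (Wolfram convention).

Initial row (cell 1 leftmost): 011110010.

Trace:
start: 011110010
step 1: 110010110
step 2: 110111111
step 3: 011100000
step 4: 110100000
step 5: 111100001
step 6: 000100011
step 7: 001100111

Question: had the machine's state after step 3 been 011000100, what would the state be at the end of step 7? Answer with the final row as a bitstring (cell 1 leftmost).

state after step 3 := 011000100
step 4: 111001100
step 5: 101011101
step 6: 111110111
step 7: 000011100

000011100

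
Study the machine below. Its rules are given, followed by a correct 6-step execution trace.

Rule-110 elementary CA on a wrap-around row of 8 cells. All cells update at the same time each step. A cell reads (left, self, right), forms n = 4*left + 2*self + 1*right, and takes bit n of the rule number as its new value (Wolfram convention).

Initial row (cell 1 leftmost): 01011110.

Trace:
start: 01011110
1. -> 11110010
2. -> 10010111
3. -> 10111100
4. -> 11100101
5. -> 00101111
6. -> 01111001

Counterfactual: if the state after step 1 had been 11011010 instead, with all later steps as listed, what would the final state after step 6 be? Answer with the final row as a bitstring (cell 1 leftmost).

00000000

state after step 1 := 11011010
2. -> 11111111
3. -> 00000000
4. -> 00000000
5. -> 00000000
6. -> 00000000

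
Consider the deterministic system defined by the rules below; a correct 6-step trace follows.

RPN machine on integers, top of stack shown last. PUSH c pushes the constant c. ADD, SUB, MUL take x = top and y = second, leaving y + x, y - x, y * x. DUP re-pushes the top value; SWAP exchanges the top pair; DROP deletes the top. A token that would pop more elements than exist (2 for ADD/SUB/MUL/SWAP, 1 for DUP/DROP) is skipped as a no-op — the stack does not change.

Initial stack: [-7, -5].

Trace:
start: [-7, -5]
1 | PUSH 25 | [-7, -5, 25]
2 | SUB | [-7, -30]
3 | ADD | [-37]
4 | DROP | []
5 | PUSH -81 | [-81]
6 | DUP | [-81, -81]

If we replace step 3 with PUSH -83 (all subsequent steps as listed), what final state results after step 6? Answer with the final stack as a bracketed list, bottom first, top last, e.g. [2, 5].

[-7, -30, -81, -81]

(re-executing from step 3 with the substitution; state before step 3: [-7, -30])
3 | PUSH -83 | [-7, -30, -83]
4 | DROP | [-7, -30]
5 | PUSH -81 | [-7, -30, -81]
6 | DUP | [-7, -30, -81, -81]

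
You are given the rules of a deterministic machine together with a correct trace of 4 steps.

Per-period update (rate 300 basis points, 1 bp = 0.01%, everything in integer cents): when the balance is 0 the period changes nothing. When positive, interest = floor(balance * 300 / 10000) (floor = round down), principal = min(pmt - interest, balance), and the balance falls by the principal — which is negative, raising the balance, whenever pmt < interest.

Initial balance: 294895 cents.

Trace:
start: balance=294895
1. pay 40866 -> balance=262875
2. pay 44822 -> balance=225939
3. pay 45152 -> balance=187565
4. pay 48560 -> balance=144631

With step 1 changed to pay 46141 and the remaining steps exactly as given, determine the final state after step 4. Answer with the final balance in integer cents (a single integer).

(re-executing from step 1 with the substitution; state before step 1: balance=294895)
1. pay 46141 -> balance=257600
2. pay 44822 -> balance=220506
3. pay 45152 -> balance=181969
4. pay 48560 -> balance=138868

138868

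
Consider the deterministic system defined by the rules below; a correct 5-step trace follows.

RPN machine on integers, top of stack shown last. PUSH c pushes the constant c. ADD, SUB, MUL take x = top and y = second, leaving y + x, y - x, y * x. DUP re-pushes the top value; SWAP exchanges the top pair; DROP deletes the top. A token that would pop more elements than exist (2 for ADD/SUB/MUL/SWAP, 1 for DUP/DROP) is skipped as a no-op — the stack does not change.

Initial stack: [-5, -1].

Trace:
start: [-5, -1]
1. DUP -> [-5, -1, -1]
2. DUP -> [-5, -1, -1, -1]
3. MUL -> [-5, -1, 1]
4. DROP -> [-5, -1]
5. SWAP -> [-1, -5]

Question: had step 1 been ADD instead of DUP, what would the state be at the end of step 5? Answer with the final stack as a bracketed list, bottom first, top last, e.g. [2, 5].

(re-executing from step 1 with the substitution; state before step 1: [-5, -1])
1. ADD -> [-6]
2. DUP -> [-6, -6]
3. MUL -> [36]
4. DROP -> []
5. SWAP -> []

[]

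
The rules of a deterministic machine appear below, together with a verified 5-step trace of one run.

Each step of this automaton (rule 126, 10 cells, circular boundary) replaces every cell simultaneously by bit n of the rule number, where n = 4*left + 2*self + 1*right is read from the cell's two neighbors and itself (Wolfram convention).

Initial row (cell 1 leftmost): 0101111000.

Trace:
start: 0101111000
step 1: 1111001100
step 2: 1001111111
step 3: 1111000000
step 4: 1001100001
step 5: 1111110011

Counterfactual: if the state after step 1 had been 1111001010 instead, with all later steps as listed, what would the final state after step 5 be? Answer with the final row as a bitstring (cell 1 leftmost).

1111110011

state after step 1 := 1111001010
step 2: 1001111111
step 3: 1111000000
step 4: 1001100001
step 5: 1111110011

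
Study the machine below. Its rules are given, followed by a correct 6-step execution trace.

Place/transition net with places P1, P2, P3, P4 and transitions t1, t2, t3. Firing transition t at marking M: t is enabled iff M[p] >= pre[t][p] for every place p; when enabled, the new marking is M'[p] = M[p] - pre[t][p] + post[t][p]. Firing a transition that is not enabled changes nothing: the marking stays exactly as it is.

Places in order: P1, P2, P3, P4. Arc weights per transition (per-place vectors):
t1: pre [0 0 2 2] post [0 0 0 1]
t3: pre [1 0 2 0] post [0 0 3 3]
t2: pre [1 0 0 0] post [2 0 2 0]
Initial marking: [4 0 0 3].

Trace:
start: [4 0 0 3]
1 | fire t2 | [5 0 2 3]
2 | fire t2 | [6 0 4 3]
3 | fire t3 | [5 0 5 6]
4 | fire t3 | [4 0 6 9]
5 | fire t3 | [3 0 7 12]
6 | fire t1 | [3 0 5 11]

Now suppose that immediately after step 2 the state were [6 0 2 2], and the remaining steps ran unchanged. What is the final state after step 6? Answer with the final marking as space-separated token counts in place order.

3 0 3 10

state after step 2 := [6 0 2 2]
3 | fire t3 | [5 0 3 5]
4 | fire t3 | [4 0 4 8]
5 | fire t3 | [3 0 5 11]
6 | fire t1 | [3 0 3 10]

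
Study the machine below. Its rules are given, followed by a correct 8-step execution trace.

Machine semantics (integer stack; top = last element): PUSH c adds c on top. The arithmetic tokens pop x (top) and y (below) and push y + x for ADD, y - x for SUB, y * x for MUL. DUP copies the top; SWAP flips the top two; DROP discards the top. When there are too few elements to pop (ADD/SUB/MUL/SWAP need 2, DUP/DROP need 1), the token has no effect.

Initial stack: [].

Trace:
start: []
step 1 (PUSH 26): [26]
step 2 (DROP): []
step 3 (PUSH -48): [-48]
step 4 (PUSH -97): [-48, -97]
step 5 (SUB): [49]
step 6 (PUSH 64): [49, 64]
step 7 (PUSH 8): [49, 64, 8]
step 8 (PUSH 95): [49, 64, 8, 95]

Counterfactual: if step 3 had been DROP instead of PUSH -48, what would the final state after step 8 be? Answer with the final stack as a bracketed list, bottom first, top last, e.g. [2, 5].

[-97, 64, 8, 95]

(re-executing from step 3 with the substitution; state before step 3: [])
step 3 (DROP): []
step 4 (PUSH -97): [-97]
step 5 (SUB): [-97]
step 6 (PUSH 64): [-97, 64]
step 7 (PUSH 8): [-97, 64, 8]
step 8 (PUSH 95): [-97, 64, 8, 95]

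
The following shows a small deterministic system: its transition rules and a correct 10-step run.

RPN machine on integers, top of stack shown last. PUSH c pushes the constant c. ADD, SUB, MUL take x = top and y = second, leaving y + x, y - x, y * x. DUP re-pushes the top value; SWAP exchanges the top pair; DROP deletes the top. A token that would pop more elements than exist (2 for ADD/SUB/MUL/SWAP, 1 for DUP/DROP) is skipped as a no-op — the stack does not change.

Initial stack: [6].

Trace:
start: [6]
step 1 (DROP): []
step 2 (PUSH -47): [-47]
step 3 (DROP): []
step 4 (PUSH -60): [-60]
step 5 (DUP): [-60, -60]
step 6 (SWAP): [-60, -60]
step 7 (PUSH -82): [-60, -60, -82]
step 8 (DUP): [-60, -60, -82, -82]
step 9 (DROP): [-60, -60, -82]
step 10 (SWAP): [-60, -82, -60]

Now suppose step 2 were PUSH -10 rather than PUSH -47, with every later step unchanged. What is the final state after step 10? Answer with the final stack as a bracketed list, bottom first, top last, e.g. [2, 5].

(re-executing from step 2 with the substitution; state before step 2: [])
step 2 (PUSH -10): [-10]
step 3 (DROP): []
step 4 (PUSH -60): [-60]
step 5 (DUP): [-60, -60]
step 6 (SWAP): [-60, -60]
step 7 (PUSH -82): [-60, -60, -82]
step 8 (DUP): [-60, -60, -82, -82]
step 9 (DROP): [-60, -60, -82]
step 10 (SWAP): [-60, -82, -60]

[-60, -82, -60]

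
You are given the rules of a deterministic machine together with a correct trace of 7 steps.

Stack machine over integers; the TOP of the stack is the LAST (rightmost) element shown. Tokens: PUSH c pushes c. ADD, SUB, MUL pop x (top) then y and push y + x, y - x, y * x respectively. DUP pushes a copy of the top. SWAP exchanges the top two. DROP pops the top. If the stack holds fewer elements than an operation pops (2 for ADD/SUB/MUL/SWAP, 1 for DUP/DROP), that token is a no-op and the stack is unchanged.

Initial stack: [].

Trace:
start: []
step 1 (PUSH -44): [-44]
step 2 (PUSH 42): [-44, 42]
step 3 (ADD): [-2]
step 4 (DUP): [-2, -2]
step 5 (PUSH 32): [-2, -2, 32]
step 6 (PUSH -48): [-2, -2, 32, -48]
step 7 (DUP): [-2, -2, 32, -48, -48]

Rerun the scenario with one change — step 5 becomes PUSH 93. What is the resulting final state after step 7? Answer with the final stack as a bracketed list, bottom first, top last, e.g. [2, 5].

[-2, -2, 93, -48, -48]

(re-executing from step 5 with the substitution; state before step 5: [-2, -2])
step 5 (PUSH 93): [-2, -2, 93]
step 6 (PUSH -48): [-2, -2, 93, -48]
step 7 (DUP): [-2, -2, 93, -48, -48]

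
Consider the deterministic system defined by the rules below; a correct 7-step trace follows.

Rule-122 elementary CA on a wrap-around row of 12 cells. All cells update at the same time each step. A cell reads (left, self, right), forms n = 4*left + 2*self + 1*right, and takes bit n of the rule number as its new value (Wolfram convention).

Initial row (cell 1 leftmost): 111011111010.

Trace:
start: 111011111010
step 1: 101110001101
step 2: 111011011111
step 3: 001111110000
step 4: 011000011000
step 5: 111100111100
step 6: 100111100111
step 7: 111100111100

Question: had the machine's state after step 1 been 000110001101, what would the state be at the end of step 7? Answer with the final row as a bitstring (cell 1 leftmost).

000111111100

state after step 1 := 000110001101
step 2: 101111011110
step 3: 011001110011
step 4: 111111011111
step 5: 000001110000
step 6: 000011011000
step 7: 000111111100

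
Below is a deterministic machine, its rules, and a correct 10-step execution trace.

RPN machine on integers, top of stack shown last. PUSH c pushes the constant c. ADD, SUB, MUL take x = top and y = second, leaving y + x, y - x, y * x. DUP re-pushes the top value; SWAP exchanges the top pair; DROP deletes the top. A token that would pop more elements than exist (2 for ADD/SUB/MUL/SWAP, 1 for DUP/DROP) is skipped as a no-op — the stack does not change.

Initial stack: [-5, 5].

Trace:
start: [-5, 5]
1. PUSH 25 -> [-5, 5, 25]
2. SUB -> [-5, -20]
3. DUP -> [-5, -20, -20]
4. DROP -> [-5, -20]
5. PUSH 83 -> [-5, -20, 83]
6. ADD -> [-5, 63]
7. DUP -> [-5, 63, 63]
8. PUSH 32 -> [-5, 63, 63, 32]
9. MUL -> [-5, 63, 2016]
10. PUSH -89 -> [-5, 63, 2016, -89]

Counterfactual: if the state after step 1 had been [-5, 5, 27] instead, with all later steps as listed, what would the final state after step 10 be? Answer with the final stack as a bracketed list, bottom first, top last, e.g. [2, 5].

state after step 1 := [-5, 5, 27]
2. SUB -> [-5, -22]
3. DUP -> [-5, -22, -22]
4. DROP -> [-5, -22]
5. PUSH 83 -> [-5, -22, 83]
6. ADD -> [-5, 61]
7. DUP -> [-5, 61, 61]
8. PUSH 32 -> [-5, 61, 61, 32]
9. MUL -> [-5, 61, 1952]
10. PUSH -89 -> [-5, 61, 1952, -89]

[-5, 61, 1952, -89]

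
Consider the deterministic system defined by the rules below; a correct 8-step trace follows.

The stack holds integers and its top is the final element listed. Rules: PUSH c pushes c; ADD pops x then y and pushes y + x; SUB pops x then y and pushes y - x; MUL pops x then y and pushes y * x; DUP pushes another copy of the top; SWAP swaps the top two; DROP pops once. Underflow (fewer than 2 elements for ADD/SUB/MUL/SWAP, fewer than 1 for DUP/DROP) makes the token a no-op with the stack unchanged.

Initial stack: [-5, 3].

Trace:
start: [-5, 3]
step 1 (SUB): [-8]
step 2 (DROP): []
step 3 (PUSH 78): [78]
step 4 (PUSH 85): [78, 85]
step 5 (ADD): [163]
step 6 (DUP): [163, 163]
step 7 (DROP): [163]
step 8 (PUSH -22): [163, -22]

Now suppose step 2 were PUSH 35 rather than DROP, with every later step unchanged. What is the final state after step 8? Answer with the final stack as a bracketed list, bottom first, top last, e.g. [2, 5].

(re-executing from step 2 with the substitution; state before step 2: [-8])
step 2 (PUSH 35): [-8, 35]
step 3 (PUSH 78): [-8, 35, 78]
step 4 (PUSH 85): [-8, 35, 78, 85]
step 5 (ADD): [-8, 35, 163]
step 6 (DUP): [-8, 35, 163, 163]
step 7 (DROP): [-8, 35, 163]
step 8 (PUSH -22): [-8, 35, 163, -22]

[-8, 35, 163, -22]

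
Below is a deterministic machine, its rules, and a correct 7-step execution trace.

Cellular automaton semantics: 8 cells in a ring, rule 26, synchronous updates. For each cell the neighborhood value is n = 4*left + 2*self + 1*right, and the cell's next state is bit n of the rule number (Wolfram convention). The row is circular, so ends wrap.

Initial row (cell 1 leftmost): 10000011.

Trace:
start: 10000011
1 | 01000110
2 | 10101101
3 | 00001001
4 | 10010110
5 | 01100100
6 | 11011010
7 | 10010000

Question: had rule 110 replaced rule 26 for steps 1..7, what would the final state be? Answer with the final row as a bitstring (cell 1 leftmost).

(re-executing steps 1..7 under rule 110; state before step 1: 10000011)
1 | 10000110
2 | 10001111
3 | 10011000
4 | 10111001
5 | 11101011
6 | 00111110
7 | 01100010

01100010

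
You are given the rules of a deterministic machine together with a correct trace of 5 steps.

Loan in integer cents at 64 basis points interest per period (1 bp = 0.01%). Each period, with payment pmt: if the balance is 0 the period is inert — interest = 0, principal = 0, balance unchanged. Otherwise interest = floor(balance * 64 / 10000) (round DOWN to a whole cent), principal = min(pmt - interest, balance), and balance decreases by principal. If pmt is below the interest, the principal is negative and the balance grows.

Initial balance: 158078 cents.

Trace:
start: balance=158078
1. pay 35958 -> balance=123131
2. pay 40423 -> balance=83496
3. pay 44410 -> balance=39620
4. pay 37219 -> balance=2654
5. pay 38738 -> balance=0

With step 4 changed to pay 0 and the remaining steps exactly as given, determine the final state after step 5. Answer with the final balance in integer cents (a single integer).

1390

(re-executing from step 4 with the substitution; state before step 4: balance=39620)
4. pay 0 -> balance=39873
5. pay 38738 -> balance=1390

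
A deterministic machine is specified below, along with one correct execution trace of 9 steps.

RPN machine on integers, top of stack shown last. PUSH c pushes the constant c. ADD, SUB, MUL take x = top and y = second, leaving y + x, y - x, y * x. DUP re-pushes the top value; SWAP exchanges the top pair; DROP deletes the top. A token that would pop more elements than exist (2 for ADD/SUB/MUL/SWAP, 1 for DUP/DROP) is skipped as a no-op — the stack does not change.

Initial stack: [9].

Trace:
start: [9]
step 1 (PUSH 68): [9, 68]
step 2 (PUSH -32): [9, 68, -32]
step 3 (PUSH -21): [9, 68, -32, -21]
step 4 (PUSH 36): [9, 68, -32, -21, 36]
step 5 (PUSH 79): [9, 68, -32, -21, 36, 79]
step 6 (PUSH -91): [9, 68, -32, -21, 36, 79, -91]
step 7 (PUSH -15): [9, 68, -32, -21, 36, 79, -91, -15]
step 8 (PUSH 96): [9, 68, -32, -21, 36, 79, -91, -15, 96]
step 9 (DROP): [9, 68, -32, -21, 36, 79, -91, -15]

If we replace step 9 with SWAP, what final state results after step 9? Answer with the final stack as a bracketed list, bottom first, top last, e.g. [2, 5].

[9, 68, -32, -21, 36, 79, -91, 96, -15]

(re-executing from step 9 with the substitution; state before step 9: [9, 68, -32, -21, 36, 79, -91, -15, 96])
step 9 (SWAP): [9, 68, -32, -21, 36, 79, -91, 96, -15]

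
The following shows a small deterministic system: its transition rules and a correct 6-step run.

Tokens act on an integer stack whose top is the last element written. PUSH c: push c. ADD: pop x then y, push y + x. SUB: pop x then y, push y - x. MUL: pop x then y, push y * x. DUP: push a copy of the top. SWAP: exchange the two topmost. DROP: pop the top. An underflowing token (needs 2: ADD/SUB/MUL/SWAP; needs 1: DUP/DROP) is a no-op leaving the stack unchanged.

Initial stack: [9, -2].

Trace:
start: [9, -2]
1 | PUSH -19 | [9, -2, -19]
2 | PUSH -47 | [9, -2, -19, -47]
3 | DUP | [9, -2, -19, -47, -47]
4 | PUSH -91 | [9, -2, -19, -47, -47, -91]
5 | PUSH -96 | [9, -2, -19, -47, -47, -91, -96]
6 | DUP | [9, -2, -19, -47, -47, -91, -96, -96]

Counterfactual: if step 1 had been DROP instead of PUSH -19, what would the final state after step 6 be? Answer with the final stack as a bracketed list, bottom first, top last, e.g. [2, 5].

[9, -47, -47, -91, -96, -96]

(re-executing from step 1 with the substitution; state before step 1: [9, -2])
1 | DROP | [9]
2 | PUSH -47 | [9, -47]
3 | DUP | [9, -47, -47]
4 | PUSH -91 | [9, -47, -47, -91]
5 | PUSH -96 | [9, -47, -47, -91, -96]
6 | DUP | [9, -47, -47, -91, -96, -96]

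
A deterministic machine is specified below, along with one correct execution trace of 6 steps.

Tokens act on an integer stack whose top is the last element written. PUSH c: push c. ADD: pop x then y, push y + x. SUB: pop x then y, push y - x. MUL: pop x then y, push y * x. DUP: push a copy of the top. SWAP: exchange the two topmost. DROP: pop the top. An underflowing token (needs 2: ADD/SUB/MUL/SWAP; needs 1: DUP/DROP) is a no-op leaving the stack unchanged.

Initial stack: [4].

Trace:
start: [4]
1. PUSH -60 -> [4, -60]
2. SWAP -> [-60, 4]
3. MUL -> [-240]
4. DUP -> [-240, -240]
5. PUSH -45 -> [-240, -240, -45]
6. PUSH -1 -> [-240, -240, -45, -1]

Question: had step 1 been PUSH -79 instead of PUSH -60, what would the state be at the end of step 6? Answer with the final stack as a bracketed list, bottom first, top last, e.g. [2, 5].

(re-executing from step 1 with the substitution; state before step 1: [4])
1. PUSH -79 -> [4, -79]
2. SWAP -> [-79, 4]
3. MUL -> [-316]
4. DUP -> [-316, -316]
5. PUSH -45 -> [-316, -316, -45]
6. PUSH -1 -> [-316, -316, -45, -1]

[-316, -316, -45, -1]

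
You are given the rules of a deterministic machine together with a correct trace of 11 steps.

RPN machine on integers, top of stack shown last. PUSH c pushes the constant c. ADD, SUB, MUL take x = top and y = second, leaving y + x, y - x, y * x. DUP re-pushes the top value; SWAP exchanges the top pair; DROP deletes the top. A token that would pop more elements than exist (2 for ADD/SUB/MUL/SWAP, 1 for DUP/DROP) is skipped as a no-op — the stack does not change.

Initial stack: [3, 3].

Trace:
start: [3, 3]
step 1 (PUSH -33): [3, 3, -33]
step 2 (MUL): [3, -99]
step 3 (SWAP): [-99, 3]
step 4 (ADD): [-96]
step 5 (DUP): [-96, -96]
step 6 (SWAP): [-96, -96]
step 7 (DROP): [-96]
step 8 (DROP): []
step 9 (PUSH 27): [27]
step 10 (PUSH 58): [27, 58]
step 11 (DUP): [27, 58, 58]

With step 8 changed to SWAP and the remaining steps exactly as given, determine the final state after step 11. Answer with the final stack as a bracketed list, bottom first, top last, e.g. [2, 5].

(re-executing from step 8 with the substitution; state before step 8: [-96])
step 8 (SWAP): [-96]
step 9 (PUSH 27): [-96, 27]
step 10 (PUSH 58): [-96, 27, 58]
step 11 (DUP): [-96, 27, 58, 58]

[-96, 27, 58, 58]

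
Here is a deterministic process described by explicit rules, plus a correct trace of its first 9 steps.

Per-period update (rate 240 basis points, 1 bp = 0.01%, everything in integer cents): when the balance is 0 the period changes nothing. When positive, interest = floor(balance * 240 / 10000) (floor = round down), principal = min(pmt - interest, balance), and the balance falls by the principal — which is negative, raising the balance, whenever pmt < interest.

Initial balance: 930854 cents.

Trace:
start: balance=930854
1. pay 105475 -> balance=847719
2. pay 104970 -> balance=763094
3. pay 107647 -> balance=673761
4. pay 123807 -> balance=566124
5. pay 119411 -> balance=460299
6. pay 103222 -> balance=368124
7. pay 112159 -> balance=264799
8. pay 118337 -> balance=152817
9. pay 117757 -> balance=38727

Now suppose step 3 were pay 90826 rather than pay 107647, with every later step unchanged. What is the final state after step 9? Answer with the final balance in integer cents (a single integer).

58121

(re-executing from step 3 with the substitution; state before step 3: balance=763094)
3. pay 90826 -> balance=690582
4. pay 123807 -> balance=583348
5. pay 119411 -> balance=477937
6. pay 103222 -> balance=386185
7. pay 112159 -> balance=283294
8. pay 118337 -> balance=171756
9. pay 117757 -> balance=58121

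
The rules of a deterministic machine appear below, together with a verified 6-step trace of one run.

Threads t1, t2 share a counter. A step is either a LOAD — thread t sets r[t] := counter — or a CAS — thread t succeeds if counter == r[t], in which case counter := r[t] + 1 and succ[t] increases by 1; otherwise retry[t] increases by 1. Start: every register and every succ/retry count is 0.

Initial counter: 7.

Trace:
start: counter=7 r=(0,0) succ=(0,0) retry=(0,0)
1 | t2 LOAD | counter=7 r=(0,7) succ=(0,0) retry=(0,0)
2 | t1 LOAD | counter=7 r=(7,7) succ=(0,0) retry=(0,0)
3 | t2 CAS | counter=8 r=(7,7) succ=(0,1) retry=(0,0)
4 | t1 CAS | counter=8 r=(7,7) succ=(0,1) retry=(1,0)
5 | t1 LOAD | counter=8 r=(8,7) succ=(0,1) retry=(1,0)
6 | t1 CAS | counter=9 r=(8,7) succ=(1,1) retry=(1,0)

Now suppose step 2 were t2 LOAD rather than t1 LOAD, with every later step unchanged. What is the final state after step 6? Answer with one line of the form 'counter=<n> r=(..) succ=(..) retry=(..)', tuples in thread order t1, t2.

(re-executing from step 2 with the substitution; state before step 2: counter=7 r=(0,7) succ=(0,0) retry=(0,0))
2 | t2 LOAD | counter=7 r=(0,7) succ=(0,0) retry=(0,0)
3 | t2 CAS | counter=8 r=(0,7) succ=(0,1) retry=(0,0)
4 | t1 CAS | counter=8 r=(0,7) succ=(0,1) retry=(1,0)
5 | t1 LOAD | counter=8 r=(8,7) succ=(0,1) retry=(1,0)
6 | t1 CAS | counter=9 r=(8,7) succ=(1,1) retry=(1,0)

counter=9 r=(8,7) succ=(1,1) retry=(1,0)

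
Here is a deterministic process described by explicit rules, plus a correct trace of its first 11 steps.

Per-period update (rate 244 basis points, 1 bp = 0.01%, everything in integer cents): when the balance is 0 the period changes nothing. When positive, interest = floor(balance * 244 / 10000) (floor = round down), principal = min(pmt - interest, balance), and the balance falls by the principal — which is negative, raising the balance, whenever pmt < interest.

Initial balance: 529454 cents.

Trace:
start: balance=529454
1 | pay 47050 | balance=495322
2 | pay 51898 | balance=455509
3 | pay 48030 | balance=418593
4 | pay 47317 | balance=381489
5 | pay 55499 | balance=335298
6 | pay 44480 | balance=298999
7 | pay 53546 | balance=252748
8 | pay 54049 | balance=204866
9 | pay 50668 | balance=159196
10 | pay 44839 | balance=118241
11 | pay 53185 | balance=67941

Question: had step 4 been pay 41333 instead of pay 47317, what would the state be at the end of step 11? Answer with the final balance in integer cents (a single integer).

(re-executing from step 4 with the substitution; state before step 4: balance=418593)
4 | pay 41333 | balance=387473
5 | pay 55499 | balance=341428
6 | pay 44480 | balance=305278
7 | pay 53546 | balance=259180
8 | pay 54049 | balance=211454
9 | pay 50668 | balance=165945
10 | pay 44839 | balance=125155
11 | pay 53185 | balance=75023

75023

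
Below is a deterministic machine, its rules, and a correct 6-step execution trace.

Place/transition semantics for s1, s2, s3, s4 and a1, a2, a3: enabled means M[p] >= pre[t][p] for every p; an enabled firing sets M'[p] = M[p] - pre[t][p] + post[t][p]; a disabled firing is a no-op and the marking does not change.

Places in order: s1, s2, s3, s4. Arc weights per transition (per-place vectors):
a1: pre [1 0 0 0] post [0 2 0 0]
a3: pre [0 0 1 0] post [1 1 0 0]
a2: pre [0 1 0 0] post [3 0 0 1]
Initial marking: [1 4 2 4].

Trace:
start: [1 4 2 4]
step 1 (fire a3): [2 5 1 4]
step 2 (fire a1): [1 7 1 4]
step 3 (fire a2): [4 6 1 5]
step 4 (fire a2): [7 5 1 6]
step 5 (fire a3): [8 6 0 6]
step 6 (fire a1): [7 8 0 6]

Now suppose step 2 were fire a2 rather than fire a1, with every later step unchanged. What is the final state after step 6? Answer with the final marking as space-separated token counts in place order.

(re-executing from step 2 with the substitution; state before step 2: [2 5 1 4])
step 2 (fire a2): [5 4 1 5]
step 3 (fire a2): [8 3 1 6]
step 4 (fire a2): [11 2 1 7]
step 5 (fire a3): [12 3 0 7]
step 6 (fire a1): [11 5 0 7]

11 5 0 7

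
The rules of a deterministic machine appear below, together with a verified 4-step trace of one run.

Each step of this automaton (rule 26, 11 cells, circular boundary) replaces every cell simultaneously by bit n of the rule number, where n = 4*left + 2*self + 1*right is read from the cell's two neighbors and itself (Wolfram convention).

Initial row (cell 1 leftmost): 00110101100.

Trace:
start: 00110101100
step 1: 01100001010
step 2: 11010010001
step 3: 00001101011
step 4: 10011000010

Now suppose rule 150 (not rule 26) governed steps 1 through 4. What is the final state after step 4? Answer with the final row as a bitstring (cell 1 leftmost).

10101110101

(re-executing steps 1..4 under rule 150; state before step 1: 00110101100)
step 1: 01000100010
step 2: 11101110111
step 3: 11000100011
step 4: 10101110101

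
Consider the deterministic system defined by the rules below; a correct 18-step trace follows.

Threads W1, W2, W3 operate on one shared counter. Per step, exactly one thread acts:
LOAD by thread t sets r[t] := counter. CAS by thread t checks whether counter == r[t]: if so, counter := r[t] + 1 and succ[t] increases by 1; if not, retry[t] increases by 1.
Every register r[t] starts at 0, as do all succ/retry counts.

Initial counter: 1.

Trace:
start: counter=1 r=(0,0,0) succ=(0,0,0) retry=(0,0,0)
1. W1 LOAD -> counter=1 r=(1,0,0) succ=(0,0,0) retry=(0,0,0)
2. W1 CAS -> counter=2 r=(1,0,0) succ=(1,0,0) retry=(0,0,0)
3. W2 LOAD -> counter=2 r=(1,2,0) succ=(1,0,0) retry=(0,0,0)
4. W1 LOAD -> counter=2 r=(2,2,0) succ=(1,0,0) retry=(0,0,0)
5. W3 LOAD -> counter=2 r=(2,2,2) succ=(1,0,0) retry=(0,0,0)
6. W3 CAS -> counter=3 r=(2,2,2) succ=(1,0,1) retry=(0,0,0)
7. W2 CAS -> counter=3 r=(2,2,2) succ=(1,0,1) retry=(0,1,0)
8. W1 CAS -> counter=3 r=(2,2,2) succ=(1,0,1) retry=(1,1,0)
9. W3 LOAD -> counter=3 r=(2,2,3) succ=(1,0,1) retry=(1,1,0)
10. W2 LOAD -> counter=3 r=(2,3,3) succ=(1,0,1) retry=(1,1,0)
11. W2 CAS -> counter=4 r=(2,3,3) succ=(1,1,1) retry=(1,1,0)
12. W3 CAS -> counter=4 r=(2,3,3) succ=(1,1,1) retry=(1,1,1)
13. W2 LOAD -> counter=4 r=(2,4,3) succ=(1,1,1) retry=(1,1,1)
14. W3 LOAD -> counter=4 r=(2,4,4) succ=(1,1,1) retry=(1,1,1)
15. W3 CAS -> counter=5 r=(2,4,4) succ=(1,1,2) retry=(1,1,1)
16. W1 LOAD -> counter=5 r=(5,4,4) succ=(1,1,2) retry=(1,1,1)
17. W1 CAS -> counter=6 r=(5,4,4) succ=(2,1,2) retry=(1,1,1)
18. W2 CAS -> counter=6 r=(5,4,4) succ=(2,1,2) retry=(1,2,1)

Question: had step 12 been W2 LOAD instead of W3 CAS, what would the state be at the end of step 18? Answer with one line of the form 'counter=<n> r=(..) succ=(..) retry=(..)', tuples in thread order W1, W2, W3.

counter=6 r=(5,4,4) succ=(2,1,2) retry=(1,2,0)

(re-executing from step 12 with the substitution; state before step 12: counter=4 r=(2,3,3) succ=(1,1,1) retry=(1,1,0))
12. W2 LOAD -> counter=4 r=(2,4,3) succ=(1,1,1) retry=(1,1,0)
13. W2 LOAD -> counter=4 r=(2,4,3) succ=(1,1,1) retry=(1,1,0)
14. W3 LOAD -> counter=4 r=(2,4,4) succ=(1,1,1) retry=(1,1,0)
15. W3 CAS -> counter=5 r=(2,4,4) succ=(1,1,2) retry=(1,1,0)
16. W1 LOAD -> counter=5 r=(5,4,4) succ=(1,1,2) retry=(1,1,0)
17. W1 CAS -> counter=6 r=(5,4,4) succ=(2,1,2) retry=(1,1,0)
18. W2 CAS -> counter=6 r=(5,4,4) succ=(2,1,2) retry=(1,2,0)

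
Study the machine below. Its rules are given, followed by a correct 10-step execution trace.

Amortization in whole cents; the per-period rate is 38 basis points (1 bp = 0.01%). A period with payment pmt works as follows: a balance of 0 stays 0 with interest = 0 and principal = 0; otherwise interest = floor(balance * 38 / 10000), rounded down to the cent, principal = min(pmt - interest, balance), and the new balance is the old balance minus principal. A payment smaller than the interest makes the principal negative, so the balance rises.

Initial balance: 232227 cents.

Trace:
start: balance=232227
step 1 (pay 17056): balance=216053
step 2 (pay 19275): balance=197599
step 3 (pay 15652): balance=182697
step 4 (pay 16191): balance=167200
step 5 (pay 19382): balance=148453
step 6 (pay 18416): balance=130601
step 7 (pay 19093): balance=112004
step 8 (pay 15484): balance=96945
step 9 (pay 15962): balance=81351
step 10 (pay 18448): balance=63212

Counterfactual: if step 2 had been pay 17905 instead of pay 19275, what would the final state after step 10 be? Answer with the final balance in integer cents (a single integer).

(re-executing from step 2 with the substitution; state before step 2: balance=216053)
step 2 (pay 17905): balance=198969
step 3 (pay 15652): balance=184073
step 4 (pay 16191): balance=168581
step 5 (pay 19382): balance=149839
step 6 (pay 18416): balance=131992
step 7 (pay 19093): balance=113400
step 8 (pay 15484): balance=98346
step 9 (pay 15962): balance=82757
step 10 (pay 18448): balance=64623

64623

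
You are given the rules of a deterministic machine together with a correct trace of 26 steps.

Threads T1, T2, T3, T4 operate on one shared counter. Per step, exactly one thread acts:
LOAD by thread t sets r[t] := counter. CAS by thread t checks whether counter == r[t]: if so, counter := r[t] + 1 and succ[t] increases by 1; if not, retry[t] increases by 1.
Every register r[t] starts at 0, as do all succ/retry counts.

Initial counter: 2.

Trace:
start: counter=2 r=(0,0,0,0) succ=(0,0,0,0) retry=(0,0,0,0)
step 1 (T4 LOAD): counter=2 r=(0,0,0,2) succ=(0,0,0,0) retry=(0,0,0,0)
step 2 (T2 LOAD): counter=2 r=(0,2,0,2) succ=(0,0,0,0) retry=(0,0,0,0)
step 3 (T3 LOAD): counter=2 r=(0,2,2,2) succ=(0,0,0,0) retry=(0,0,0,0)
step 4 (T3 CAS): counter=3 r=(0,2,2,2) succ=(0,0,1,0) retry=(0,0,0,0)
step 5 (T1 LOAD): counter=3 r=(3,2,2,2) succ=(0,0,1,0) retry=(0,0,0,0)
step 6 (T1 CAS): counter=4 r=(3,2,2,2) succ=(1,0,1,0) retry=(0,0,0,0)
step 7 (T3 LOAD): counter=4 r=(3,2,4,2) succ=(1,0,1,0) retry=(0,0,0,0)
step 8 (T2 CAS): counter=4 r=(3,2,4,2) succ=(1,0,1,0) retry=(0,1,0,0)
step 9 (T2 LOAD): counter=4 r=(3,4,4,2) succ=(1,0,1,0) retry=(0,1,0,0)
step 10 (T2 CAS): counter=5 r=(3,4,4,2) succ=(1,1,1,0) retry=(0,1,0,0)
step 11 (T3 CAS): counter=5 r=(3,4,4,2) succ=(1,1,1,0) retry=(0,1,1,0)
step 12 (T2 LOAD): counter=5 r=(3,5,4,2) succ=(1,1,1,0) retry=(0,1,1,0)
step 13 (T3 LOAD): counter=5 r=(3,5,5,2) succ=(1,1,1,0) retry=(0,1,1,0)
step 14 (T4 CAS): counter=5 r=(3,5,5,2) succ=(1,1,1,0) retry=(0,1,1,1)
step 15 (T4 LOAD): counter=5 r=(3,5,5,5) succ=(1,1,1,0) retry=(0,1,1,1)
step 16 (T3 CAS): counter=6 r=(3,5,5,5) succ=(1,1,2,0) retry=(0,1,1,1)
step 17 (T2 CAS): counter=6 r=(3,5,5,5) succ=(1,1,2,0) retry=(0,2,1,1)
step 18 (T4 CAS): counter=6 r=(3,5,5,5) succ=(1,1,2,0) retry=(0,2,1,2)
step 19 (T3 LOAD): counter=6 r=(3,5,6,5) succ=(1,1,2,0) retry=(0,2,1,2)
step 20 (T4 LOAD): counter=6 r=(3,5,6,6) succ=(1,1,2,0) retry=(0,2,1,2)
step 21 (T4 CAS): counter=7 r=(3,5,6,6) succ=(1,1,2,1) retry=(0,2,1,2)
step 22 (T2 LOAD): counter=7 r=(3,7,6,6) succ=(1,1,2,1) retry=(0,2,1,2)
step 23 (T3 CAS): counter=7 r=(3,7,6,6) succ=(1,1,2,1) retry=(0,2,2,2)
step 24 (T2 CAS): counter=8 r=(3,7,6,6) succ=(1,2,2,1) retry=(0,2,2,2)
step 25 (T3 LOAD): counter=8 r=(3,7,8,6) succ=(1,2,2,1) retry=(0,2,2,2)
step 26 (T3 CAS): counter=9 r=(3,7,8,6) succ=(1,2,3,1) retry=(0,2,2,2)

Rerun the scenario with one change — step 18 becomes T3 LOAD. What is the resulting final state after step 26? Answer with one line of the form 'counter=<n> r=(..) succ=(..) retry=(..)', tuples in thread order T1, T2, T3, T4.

counter=9 r=(3,7,8,6) succ=(1,2,3,1) retry=(0,2,2,1)

(re-executing from step 18 with the substitution; state before step 18: counter=6 r=(3,5,5,5) succ=(1,1,2,0) retry=(0,2,1,1))
step 18 (T3 LOAD): counter=6 r=(3,5,6,5) succ=(1,1,2,0) retry=(0,2,1,1)
step 19 (T3 LOAD): counter=6 r=(3,5,6,5) succ=(1,1,2,0) retry=(0,2,1,1)
step 20 (T4 LOAD): counter=6 r=(3,5,6,6) succ=(1,1,2,0) retry=(0,2,1,1)
step 21 (T4 CAS): counter=7 r=(3,5,6,6) succ=(1,1,2,1) retry=(0,2,1,1)
step 22 (T2 LOAD): counter=7 r=(3,7,6,6) succ=(1,1,2,1) retry=(0,2,1,1)
step 23 (T3 CAS): counter=7 r=(3,7,6,6) succ=(1,1,2,1) retry=(0,2,2,1)
step 24 (T2 CAS): counter=8 r=(3,7,6,6) succ=(1,2,2,1) retry=(0,2,2,1)
step 25 (T3 LOAD): counter=8 r=(3,7,8,6) succ=(1,2,2,1) retry=(0,2,2,1)
step 26 (T3 CAS): counter=9 r=(3,7,8,6) succ=(1,2,3,1) retry=(0,2,2,1)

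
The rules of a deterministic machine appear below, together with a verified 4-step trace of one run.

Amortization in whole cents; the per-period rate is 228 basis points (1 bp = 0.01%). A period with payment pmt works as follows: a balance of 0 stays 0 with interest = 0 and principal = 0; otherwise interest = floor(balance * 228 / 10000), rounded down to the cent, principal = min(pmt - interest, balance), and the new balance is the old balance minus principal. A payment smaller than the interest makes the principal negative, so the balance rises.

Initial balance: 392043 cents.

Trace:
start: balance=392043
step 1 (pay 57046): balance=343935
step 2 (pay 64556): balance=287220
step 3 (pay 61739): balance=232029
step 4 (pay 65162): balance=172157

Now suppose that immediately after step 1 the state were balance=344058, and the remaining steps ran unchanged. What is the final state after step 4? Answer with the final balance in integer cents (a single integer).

state after step 1 := balance=344058
step 2 (pay 64556): balance=287346
step 3 (pay 61739): balance=232158
step 4 (pay 65162): balance=172289

172289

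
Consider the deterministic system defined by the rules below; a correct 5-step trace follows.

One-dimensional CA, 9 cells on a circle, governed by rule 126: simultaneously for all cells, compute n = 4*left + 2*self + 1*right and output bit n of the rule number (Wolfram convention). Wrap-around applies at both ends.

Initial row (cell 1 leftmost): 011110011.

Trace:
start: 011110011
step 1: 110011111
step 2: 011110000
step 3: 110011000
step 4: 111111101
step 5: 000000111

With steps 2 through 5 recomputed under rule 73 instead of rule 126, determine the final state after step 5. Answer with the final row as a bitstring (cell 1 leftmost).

(re-executing steps 2..5 under rule 73; state before step 2: 110011111)
step 2: 010010000
step 3: 000000111
step 4: 011110101
step 5: 010010000

010010000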